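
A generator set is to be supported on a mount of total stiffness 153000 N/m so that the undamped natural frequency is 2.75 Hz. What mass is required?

512 kg

ω_n = 2πf_n = 2π × 2.75 = 17.28 rad/s.
m = k/ω_n² = 153000/17.28² = 153000/298.6 = 512.5 kg.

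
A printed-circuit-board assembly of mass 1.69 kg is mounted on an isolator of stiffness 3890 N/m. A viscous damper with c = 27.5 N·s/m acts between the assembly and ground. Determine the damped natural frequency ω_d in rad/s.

ω_n = √(k/m) = √(3890/1.69) = 47.98 rad/s.
Critical damping c_c = 2√(k·m) = 2√(3890 × 1.69) = 162.2 N·s/m, so ζ = c/c_c = 27.5/162.2 = 0.1696.
ω_d = ω_n√(1 − ζ²) = 47.98 × √(1 − 0.0288) = 47.28 rad/s.

47.3 rad/s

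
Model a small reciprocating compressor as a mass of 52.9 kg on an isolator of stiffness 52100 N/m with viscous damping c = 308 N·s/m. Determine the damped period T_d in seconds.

0.201 s

ω_n = √(k/m) = √(52100/52.9) = 31.38 rad/s.
Critical damping c_c = 2√(k·m) = 2√(52100 × 52.9) = 3320 N·s/m, so ζ = c/c_c = 308/3320 = 0.09276.
ω_d = ω_n√(1 − ζ²) = 31.38 × √(1 − 0.00860) = 31.25 rad/s.
T_d = 2π/ω_d = 0.2011 s.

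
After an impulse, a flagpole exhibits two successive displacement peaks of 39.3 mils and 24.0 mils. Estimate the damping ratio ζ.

0.0782

Logarithmic decrement δ = (1/n)·ln(x₀/x_n) = (1/1)·ln(39.3/24.0) = (1/1)·ln(1.637) = 0.4932.
ζ = δ/√(4π² + δ²) = 0.4932/√(39.48 + 0.243) = 0.4932/6.303 = 0.07825.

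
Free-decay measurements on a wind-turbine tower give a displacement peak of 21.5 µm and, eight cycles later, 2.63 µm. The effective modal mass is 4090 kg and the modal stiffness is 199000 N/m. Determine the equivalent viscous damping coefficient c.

Logarithmic decrement δ = (1/n)·ln(x₀/x_n) = (1/8)·ln(21.5/2.63) = (1/8)·ln(8.175) = 0.2626.
ζ = δ/√(4π² + δ²) = 0.2626/√(39.48 + 0.0690) = 0.2626/6.289 = 0.04176.
c = ζ · 2√(km) = 0.04176 × 2√(199000 × 4090) = 0.04176 × 57060 = 2383 N·s/m.

2380 N·s/m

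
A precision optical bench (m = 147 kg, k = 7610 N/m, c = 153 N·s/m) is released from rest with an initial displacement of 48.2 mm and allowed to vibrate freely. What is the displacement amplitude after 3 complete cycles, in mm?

ζ = c/(2√(km)) = 153/(2√(7610 × 147)) = 153/2115 = 0.07233.
Logarithmic decrement δ = 2πζ/√(1 − ζ²) = 2π × 0.07233/√(1 − 0.00523) = 0.4556.
After n cycles, x_n/x₀ = e^(−nδ), so x_3 = 48.2 × e^(−3 × 0.4556) = 48.2 × 0.2549 = 12.29 mm.

12.3 mm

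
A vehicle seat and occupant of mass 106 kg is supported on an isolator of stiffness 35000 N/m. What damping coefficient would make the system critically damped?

3850 N·s/m

c_c = 2√(k·m) = 2√(35000 × 106) = 2 × 1926 = 3852 N·s/m.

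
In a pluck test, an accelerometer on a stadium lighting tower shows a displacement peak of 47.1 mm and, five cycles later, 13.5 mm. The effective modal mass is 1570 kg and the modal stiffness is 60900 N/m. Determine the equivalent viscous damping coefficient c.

777 N·s/m

Logarithmic decrement δ = (1/n)·ln(x₀/x_n) = (1/5)·ln(47.1/13.5) = (1/5)·ln(3.489) = 0.2499.
ζ = δ/√(4π² + δ²) = 0.2499/√(39.48 + 0.0625) = 0.2499/6.288 = 0.03974.
c = ζ · 2√(km) = 0.03974 × 2√(60900 × 1570) = 0.03974 × 19560 = 777.2 N·s/m.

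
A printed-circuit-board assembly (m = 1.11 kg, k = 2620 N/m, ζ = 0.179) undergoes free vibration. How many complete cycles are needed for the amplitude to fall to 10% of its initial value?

3 cycles

Logarithmic decrement δ = 2πζ/√(1 − ζ²) = 2π × 0.1790/√(1 − 0.0320) = 1.143.
x_n/x₀ = e^(−nδ) ≤ 0.1; take ln: n ≥ ln(1/0.1)/δ = 2.303/1.143 = 2.014.
So 3 complete cycles are required.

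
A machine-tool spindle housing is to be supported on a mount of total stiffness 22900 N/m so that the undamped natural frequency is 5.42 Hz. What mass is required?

19.7 kg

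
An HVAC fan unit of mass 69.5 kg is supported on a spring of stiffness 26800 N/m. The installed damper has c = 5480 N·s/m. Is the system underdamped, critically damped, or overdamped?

overdamped

c_c = 2√(k·m) = 2730 N·s/m; ζ = c/c_c = 5480/2730 = 2.01.
Since ζ > 1 the system is overdamped.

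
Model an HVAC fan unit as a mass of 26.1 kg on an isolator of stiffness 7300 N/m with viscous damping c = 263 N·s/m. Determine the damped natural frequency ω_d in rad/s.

15.9 rad/s

ω_n = √(k/m) = √(7300/26.1) = 16.72 rad/s.
Critical damping c_c = 2√(k·m) = 2√(7300 × 26.1) = 873.0 N·s/m, so ζ = c/c_c = 263/873.0 = 0.3013.
ω_d = ω_n√(1 − ζ²) = 16.72 × √(1 − 0.0908) = 15.95 rad/s.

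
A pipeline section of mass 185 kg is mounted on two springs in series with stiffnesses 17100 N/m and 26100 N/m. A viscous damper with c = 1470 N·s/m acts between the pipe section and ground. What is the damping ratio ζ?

0.532

Series springs: 1/k_eq = 1/17100 + 1/26100 = 9.679×10^-5, so k_eq = 10330 N/m.
ω_n = √(k_eq/m) = √(10330/185) = 7.473 rad/s.
Critical damping c_c = 2√(k_eq·m) = 2√(10330 × 185) = 2765 N·s/m, so ζ = c/c_c = 1470/2765 = 0.5316.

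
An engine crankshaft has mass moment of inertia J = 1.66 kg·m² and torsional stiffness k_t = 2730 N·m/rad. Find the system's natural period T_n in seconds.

0.155 s

ω_n = √(k_t/J) = √(2730/1.66) = √1645 = 40.55 rad/s.
T_n = 2π/ω_n = 6.283/40.55 = 0.1549 s.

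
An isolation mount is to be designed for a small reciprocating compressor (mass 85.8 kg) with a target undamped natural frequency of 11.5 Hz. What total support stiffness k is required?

ω_n = 2πf_n = 2π × 11.5 = 72.26 rad/s.
k = m·ω_n² = 85.8 × 72.26² = 85.8 × 5221 = 448000 N/m.

448000 N/m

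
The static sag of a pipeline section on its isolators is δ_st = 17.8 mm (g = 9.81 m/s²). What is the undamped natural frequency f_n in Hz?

3.74 Hz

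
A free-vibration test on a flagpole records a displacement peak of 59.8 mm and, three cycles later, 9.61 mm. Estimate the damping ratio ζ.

Logarithmic decrement δ = (1/n)·ln(x₀/x_n) = (1/3)·ln(59.8/9.61) = (1/3)·ln(6.223) = 0.6094.
ζ = δ/√(4π² + δ²) = 0.6094/√(39.48 + 0.371) = 0.6094/6.313 = 0.09654.

0.0965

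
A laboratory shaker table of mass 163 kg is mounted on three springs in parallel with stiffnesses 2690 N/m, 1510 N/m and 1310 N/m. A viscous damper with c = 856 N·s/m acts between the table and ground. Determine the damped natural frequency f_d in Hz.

0.826 Hz

Parallel springs add: k_eq = 2690 + 1510 + 1310 = 5510 N/m.
ω_n = √(k_eq/m) = √(5510/163) = 5.814 rad/s.
Critical damping c_c = 2√(k_eq·m) = 2√(5510 × 163) = 1895 N·s/m, so ζ = c/c_c = 856/1895 = 0.4516.
ω_d = ω_n√(1 − ζ²) = 5.814 × √(1 − 0.204) = 5.187 rad/s.
f_d = ω_d/(2π) = 0.8256 Hz.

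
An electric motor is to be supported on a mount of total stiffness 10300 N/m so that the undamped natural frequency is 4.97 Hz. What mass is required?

10.6 kg

ω_n = 2πf_n = 2π × 4.97 = 31.23 rad/s.
m = k/ω_n² = 10300/31.23² = 10300/975.2 = 10.56 kg.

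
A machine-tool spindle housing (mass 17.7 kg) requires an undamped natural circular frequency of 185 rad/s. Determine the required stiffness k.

606000 N/m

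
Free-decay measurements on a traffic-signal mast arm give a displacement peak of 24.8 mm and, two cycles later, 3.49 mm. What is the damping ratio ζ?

Logarithmic decrement δ = (1/n)·ln(x₀/x_n) = (1/2)·ln(24.8/3.49) = (1/2)·ln(7.106) = 0.9805.
ζ = δ/√(4π² + δ²) = 0.9805/√(39.48 + 0.961) = 0.9805/6.359 = 0.1542.

0.154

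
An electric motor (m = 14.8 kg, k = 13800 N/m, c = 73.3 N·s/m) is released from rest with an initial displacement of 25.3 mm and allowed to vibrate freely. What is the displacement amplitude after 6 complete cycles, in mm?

ζ = c/(2√(km)) = 73.3/(2√(13800 × 14.8)) = 73.3/903.9 = 0.08110.
Logarithmic decrement δ = 2πζ/√(1 − ζ²) = 2π × 0.08110/√(1 − 0.00658) = 0.5112.
After n cycles, x_n/x₀ = e^(−nδ), so x_6 = 25.3 × e^(−6 × 0.5112) = 25.3 × 0.04654 = 1.178 mm.

1.18 mm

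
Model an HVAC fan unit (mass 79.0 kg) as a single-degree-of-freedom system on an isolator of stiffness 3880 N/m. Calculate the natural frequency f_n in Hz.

1.12 Hz

ω_n = √(k/m) = √(3880/79.0) = √49.11 = 7.008 rad/s.
f_n = ω_n/(2π) = 7.008/6.283 = 1.115 Hz.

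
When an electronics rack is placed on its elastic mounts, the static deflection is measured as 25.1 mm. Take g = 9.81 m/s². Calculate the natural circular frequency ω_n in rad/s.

19.8 rad/s

ω_n = √(g/δ_st) = √(9.81/0.0251) = √390.8 = 19.77 rad/s.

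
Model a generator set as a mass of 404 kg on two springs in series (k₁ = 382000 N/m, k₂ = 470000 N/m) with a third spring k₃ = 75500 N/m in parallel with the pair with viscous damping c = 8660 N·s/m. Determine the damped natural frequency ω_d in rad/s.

Series pair: k_s = k₁k₂/(k₁+k₂) = (382000)(470000)/(382000 + 470000) = 210700 N/m. In parallel with k₃: k_eq = 210700 + 75500 = 286200 N/m.
ω_n = √(k_eq/m) = √(286200/404) = 26.62 rad/s.
Critical damping c_c = 2√(k_eq·m) = 2√(286200 × 404) = 21510 N·s/m, so ζ = c/c_c = 8660/21510 = 0.4027.
ω_d = ω_n√(1 − ζ²) = 26.62 × √(1 − 0.162) = 24.36 rad/s.

24.4 rad/s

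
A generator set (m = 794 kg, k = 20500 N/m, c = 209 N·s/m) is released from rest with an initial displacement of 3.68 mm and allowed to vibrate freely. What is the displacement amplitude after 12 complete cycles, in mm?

ζ = c/(2√(km)) = 209/(2√(20500 × 794)) = 209/8069 = 0.02590.
Logarithmic decrement δ = 2πζ/√(1 − ζ²) = 2π × 0.02590/√(1 − 0.000671) = 0.1628.
After n cycles, x_n/x₀ = e^(−nδ), so x_12 = 3.68 × e^(−12 × 0.1628) = 3.68 × 0.1418 = 0.5217 mm.

0.522 mm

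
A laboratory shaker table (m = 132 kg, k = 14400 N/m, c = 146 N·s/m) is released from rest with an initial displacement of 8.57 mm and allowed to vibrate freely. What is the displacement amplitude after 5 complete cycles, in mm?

1.62 mm

ζ = c/(2√(km)) = 146/(2√(14400 × 132)) = 146/2757 = 0.05295.
Logarithmic decrement δ = 2πζ/√(1 − ζ²) = 2π × 0.05295/√(1 − 0.00280) = 0.3332.
After n cycles, x_n/x₀ = e^(−nδ), so x_5 = 8.57 × e^(−5 × 0.3332) = 8.57 × 0.1890 = 1.620 mm.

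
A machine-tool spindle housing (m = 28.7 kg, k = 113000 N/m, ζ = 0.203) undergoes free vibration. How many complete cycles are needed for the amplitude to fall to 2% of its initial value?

4 cycles

Logarithmic decrement δ = 2πζ/√(1 − ζ²) = 2π × 0.2030/√(1 − 0.0412) = 1.303.
x_n/x₀ = e^(−nδ) ≤ 0.02; take ln: n ≥ ln(1/0.02)/δ = 3.912/1.303 = 3.003.
So 4 complete cycles are required.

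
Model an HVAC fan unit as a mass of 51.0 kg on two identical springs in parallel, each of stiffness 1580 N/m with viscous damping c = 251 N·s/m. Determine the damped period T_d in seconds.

Parallel springs add: k_eq = 2 × 1580 = 3160 N/m.
ω_n = √(k_eq/m) = √(3160/51.0) = 7.872 rad/s.
Critical damping c_c = 2√(k_eq·m) = 2√(3160 × 51.0) = 802.9 N·s/m, so ζ = c/c_c = 251/802.9 = 0.3126.
ω_d = ω_n√(1 − ζ²) = 7.872 × √(1 − 0.0977) = 7.477 rad/s.
T_d = 2π/ω_d = 0.8403 s.

0.840 s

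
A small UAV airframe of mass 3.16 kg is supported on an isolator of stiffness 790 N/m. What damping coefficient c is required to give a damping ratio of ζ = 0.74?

73.9 N·s/m

c_c = 2√(k·m) = 2√(790.0 × 3.16) = 99.93 N·s/m.
c = ζ·c_c = 0.74 × 99.93 = 73.95 N·s/m.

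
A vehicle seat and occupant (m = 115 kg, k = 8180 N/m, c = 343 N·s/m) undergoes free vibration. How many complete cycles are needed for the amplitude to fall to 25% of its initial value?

ζ = c/(2√(km)) = 343/(2√(8180 × 115)) = 343/1940 = 0.1768.
Logarithmic decrement δ = 2πζ/√(1 − ζ²) = 2π × 0.1768/√(1 − 0.0313) = 1.129.
x_n/x₀ = e^(−nδ) ≤ 0.25; take ln: n ≥ ln(1/0.25)/δ = 1.386/1.129 = 1.228.
So 2 complete cycles are required.

2 cycles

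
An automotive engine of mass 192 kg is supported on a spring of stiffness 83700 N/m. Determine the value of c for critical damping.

8020 N·s/m

c_c = 2√(k·m) = 2√(83700 × 192) = 2 × 4009 = 8018 N·s/m.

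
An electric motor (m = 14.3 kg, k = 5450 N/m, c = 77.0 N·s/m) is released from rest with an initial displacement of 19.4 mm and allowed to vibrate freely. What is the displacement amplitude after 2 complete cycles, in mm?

ζ = c/(2√(km)) = 77.0/(2√(5450 × 14.3)) = 77.0/558.3 = 0.1379.
Logarithmic decrement δ = 2πζ/√(1 − ζ²) = 2π × 0.1379/√(1 − 0.0190) = 0.8749.
After n cycles, x_n/x₀ = e^(−nδ), so x_2 = 19.4 × e^(−2 × 0.8749) = 19.4 × 0.1738 = 3.372 mm.

3.37 mm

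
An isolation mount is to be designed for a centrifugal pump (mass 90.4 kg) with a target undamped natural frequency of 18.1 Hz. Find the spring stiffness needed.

1170000 N/m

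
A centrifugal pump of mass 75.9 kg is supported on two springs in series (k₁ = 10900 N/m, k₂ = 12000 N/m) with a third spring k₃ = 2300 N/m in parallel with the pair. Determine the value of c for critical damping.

1560 N·s/m

Series pair: k_s = k₁k₂/(k₁+k₂) = (10900)(12000)/(10900 + 12000) = 5712 N/m. In parallel with k₃: k_eq = 5712 + 2300 = 8012 N/m.
c_c = 2√(k_eq·m) = 2√(8012 × 75.9) = 2 × 779.8 = 1560 N·s/m.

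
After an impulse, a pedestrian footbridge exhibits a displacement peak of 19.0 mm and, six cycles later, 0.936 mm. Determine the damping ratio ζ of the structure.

0.0796

Logarithmic decrement δ = (1/n)·ln(x₀/x_n) = (1/6)·ln(19.0/0.936) = (1/6)·ln(20.30) = 0.5018.
ζ = δ/√(4π² + δ²) = 0.5018/√(39.48 + 0.252) = 0.5018/6.303 = 0.07960.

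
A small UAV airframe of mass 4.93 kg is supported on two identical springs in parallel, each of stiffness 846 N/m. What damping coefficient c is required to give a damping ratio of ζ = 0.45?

82.2 N·s/m

Parallel springs add: k_eq = 2 × 846 = 1692 N/m.
c_c = 2√(k_eq·m) = 2√(1692 × 4.93) = 182.7 N·s/m.
c = ζ·c_c = 0.45 × 182.7 = 82.20 N·s/m.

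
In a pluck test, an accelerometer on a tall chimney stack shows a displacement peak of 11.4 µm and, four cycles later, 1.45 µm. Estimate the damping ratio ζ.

0.0818

Logarithmic decrement δ = (1/n)·ln(x₀/x_n) = (1/4)·ln(11.4/1.45) = (1/4)·ln(7.862) = 0.5155.
ζ = δ/√(4π² + δ²) = 0.5155/√(39.48 + 0.266) = 0.5155/6.304 = 0.08177.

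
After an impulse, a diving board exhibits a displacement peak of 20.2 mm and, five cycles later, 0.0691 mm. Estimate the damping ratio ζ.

Logarithmic decrement δ = (1/n)·ln(x₀/x_n) = (1/5)·ln(20.2/0.0691) = (1/5)·ln(292.3) = 1.136.
ζ = δ/√(4π² + δ²) = 1.136/√(39.48 + 1.29) = 1.136/6.385 = 0.1779.

0.178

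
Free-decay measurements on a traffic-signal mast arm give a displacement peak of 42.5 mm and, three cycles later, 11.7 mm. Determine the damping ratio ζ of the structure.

Logarithmic decrement δ = (1/n)·ln(x₀/x_n) = (1/3)·ln(42.5/11.7) = (1/3)·ln(3.632) = 0.4300.
ζ = δ/√(4π² + δ²) = 0.4300/√(39.48 + 0.185) = 0.4300/6.298 = 0.06827.

0.0683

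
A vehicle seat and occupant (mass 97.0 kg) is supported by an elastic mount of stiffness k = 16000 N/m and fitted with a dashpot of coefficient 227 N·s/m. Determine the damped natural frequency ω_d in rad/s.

12.8 rad/s

ω_n = √(k/m) = √(16000/97.0) = 12.84 rad/s.
Critical damping c_c = 2√(k·m) = 2√(16000 × 97.0) = 2492 N·s/m, so ζ = c/c_c = 227/2492 = 0.09111.
ω_d = ω_n√(1 − ζ²) = 12.84 × √(1 − 0.00830) = 12.79 rad/s.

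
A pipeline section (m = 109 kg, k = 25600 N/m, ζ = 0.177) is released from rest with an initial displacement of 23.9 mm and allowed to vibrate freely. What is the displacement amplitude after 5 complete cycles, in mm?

Logarithmic decrement δ = 2πζ/√(1 − ζ²) = 2π × 0.1770/√(1 − 0.0313) = 1.130.
After n cycles, x_n/x₀ = e^(−nδ), so x_5 = 23.9 × e^(−5 × 1.130) = 23.9 × 0.003518 = 0.08408 mm.

0.0841 mm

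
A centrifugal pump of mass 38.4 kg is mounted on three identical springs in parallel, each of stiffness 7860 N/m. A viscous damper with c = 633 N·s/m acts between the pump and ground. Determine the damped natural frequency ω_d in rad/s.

Parallel springs add: k_eq = 3 × 7860 = 23580 N/m.
ω_n = √(k_eq/m) = √(23580/38.4) = 24.78 rad/s.
Critical damping c_c = 2√(k_eq·m) = 2√(23580 × 38.4) = 1903 N·s/m, so ζ = c/c_c = 633/1903 = 0.3326.
ω_d = ω_n√(1 − ζ²) = 24.78 × √(1 − 0.111) = 23.37 rad/s.

23.4 rad/s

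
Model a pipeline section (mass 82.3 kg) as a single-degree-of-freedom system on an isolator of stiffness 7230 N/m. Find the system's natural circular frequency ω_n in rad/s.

ω_n = √(k/m) = √(7230/82.3) = √87.85 = 9.373 rad/s.

9.37 rad/s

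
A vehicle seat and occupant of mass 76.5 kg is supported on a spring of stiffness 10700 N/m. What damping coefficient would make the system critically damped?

1810 N·s/m

c_c = 2√(k·m) = 2√(10700 × 76.5) = 2 × 904.7 = 1809 N·s/m.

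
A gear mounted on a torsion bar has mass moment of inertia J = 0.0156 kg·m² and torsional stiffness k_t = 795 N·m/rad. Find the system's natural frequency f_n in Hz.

35.9 Hz

ω_n = √(k_t/J) = √(795/0.0156) = √50960 = 225.7 rad/s.
f_n = ω_n/(2π) = 225.7/6.283 = 35.93 Hz.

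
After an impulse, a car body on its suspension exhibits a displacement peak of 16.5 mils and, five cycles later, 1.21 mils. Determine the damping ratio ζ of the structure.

0.0829

Logarithmic decrement δ = (1/n)·ln(x₀/x_n) = (1/5)·ln(16.5/1.21) = (1/5)·ln(13.64) = 0.5225.
ζ = δ/√(4π² + δ²) = 0.5225/√(39.48 + 0.273) = 0.5225/6.305 = 0.08288.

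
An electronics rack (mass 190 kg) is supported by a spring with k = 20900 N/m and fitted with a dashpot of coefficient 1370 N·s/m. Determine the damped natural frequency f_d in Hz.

ω_n = √(k/m) = √(20900/190) = 10.49 rad/s.
Critical damping c_c = 2√(k·m) = 2√(20900 × 190) = 3985 N·s/m, so ζ = c/c_c = 1370/3985 = 0.3437.
ω_d = ω_n√(1 − ζ²) = 10.49 × √(1 − 0.118) = 9.849 rad/s.
f_d = ω_d/(2π) = 1.568 Hz.

1.57 Hz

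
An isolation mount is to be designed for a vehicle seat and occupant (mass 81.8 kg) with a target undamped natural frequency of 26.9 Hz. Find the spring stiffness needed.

2340000 N/m

ω_n = 2πf_n = 2π × 26.9 = 169.0 rad/s.
k = m·ω_n² = 81.8 × 169.0² = 81.8 × 28570 = 2337000 N/m.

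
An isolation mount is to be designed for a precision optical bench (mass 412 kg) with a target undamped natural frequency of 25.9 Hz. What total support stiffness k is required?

10900000 N/m

ω_n = 2πf_n = 2π × 25.9 = 162.7 rad/s.
k = m·ω_n² = 412 × 162.7² = 412 × 26480 = 10910000 N/m.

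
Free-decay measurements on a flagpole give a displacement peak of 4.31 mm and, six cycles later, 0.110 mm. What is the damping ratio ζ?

Logarithmic decrement δ = (1/n)·ln(x₀/x_n) = (1/6)·ln(4.31/0.110) = (1/6)·ln(39.18) = 0.6114.
ζ = δ/√(4π² + δ²) = 0.6114/√(39.48 + 0.374) = 0.6114/6.313 = 0.09684.

0.0968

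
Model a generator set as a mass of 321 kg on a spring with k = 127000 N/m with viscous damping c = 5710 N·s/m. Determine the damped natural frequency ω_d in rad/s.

17.8 rad/s

ω_n = √(k/m) = √(127000/321) = 19.89 rad/s.
Critical damping c_c = 2√(k·m) = 2√(127000 × 321) = 12770 N·s/m, so ζ = c/c_c = 5710/12770 = 0.4471.
ω_d = ω_n√(1 − ζ²) = 19.89 × √(1 − 0.200) = 17.79 rad/s.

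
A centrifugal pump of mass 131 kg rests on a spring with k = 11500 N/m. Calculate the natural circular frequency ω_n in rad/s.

ω_n = √(k/m) = √(11500/131) = √87.79 = 9.369 rad/s.

9.37 rad/s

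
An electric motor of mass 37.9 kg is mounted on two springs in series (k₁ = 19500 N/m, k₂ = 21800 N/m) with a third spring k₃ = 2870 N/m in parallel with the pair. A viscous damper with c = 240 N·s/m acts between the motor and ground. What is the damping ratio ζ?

0.170

Series pair: k_s = k₁k₂/(k₁+k₂) = (19500)(21800)/(19500 + 21800) = 10290 N/m. In parallel with k₃: k_eq = 10290 + 2870 = 13160 N/m.
ω_n = √(k_eq/m) = √(13160/37.9) = 18.64 rad/s.
Critical damping c_c = 2√(k_eq·m) = 2√(13160 × 37.9) = 1413 N·s/m, so ζ = c/c_c = 240/1413 = 0.1699.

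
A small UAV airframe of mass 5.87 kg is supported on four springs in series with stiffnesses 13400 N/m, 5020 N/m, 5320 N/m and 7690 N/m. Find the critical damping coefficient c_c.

Series springs: 1/k_eq = 1/13400 + 1/5020 + 1/5320 + 1/7690 = 0.0005918, so k_eq = 1690 N/m.
c_c = 2√(k_eq·m) = 2√(1690 × 5.87) = 2 × 99.59 = 199.2 N·s/m.

199 N·s/m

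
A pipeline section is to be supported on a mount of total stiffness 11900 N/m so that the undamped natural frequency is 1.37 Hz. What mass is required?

ω_n = 2πf_n = 2π × 1.37 = 8.608 rad/s.
m = k/ω_n² = 11900/8.608² = 11900/74.10 = 160.6 kg.

161 kg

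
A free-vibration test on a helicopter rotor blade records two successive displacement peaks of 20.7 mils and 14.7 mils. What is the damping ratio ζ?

0.0544

Logarithmic decrement δ = (1/n)·ln(x₀/x_n) = (1/1)·ln(20.7/14.7) = (1/1)·ln(1.408) = 0.3423.
ζ = δ/√(4π² + δ²) = 0.3423/√(39.48 + 0.117) = 0.3423/6.293 = 0.05440.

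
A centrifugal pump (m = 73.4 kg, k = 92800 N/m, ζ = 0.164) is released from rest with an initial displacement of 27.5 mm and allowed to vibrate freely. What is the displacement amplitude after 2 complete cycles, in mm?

3.40 mm

Logarithmic decrement δ = 2πζ/√(1 − ζ²) = 2π × 0.1640/√(1 − 0.0269) = 1.045.
After n cycles, x_n/x₀ = e^(−nδ), so x_2 = 27.5 × e^(−2 × 1.045) = 27.5 × 0.1238 = 3.404 mm.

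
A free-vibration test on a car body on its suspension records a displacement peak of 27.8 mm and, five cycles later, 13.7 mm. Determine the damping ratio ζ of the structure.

Logarithmic decrement δ = (1/n)·ln(x₀/x_n) = (1/5)·ln(27.8/13.7) = (1/5)·ln(2.029) = 0.1415.
ζ = δ/√(4π² + δ²) = 0.1415/√(39.48 + 0.0200) = 0.1415/6.285 = 0.02252.

0.0225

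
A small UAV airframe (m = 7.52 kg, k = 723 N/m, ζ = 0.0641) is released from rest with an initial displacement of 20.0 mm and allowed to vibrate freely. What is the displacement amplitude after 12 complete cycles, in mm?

0.158 mm

Logarithmic decrement δ = 2πζ/√(1 − ζ²) = 2π × 0.06410/√(1 − 0.00411) = 0.4036.
After n cycles, x_n/x₀ = e^(−nδ), so x_12 = 20.0 × e^(−12 × 0.4036) = 20.0 × 0.007883 = 0.1577 mm.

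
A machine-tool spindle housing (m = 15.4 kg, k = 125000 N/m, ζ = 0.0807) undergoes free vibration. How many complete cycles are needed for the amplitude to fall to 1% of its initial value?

10 cycles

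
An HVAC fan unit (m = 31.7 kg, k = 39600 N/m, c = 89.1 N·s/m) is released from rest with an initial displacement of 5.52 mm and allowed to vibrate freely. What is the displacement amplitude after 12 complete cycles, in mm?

ζ = c/(2√(km)) = 89.1/(2√(39600 × 31.7)) = 89.1/2241 = 0.03976.
Logarithmic decrement δ = 2πζ/√(1 − ζ²) = 2π × 0.03976/√(1 − 0.00158) = 0.2500.
After n cycles, x_n/x₀ = e^(−nδ), so x_12 = 5.52 × e^(−12 × 0.2500) = 5.52 × 0.04977 = 0.2747 mm.

0.275 mm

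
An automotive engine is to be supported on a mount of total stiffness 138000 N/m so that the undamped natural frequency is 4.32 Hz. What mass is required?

ω_n = 2πf_n = 2π × 4.32 = 27.14 rad/s.
m = k/ω_n² = 138000/27.14² = 138000/736.8 = 187.3 kg.

187 kg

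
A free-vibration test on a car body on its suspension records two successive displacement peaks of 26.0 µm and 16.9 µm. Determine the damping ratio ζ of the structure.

Logarithmic decrement δ = (1/n)·ln(x₀/x_n) = (1/1)·ln(26.0/16.9) = (1/1)·ln(1.538) = 0.4308.
ζ = δ/√(4π² + δ²) = 0.4308/√(39.48 + 0.186) = 0.4308/6.298 = 0.06840.

0.0684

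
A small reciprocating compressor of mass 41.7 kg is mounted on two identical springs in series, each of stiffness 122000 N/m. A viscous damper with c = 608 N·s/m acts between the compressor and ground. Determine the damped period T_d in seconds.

Series springs: 1/k_eq = 2/122000, so k_eq = 122000/2 = 61000 N/m.
ω_n = √(k_eq/m) = √(61000/41.7) = 38.25 rad/s.
Critical damping c_c = 2√(k_eq·m) = 2√(61000 × 41.7) = 3190 N·s/m, so ζ = c/c_c = 608/3190 = 0.1906.
ω_d = ω_n√(1 − ζ²) = 38.25 × √(1 − 0.0363) = 37.55 rad/s.
T_d = 2π/ω_d = 0.1673 s.

0.167 s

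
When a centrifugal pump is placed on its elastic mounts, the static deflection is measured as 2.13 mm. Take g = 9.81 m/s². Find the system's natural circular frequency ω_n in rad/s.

67.9 rad/s

ω_n = √(g/δ_st) = √(9.81/0.00213) = √4606 = 67.86 rad/s.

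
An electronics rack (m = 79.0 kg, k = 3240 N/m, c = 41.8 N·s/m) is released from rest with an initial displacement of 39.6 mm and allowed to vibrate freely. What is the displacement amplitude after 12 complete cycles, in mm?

ζ = c/(2√(km)) = 41.8/(2√(3240 × 79.0)) = 41.8/1012 = 0.04131.
Logarithmic decrement δ = 2πζ/√(1 − ζ²) = 2π × 0.04131/√(1 − 0.00171) = 0.2598.
After n cycles, x_n/x₀ = e^(−nδ), so x_12 = 39.6 × e^(−12 × 0.2598) = 39.6 × 0.04427 = 1.753 mm.

1.75 mm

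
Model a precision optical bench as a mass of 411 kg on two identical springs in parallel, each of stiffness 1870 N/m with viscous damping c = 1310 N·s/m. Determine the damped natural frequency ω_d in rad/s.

2.56 rad/s

Parallel springs add: k_eq = 2 × 1870 = 3740 N/m.
ω_n = √(k_eq/m) = √(3740/411) = 3.017 rad/s.
Critical damping c_c = 2√(k_eq·m) = 2√(3740 × 411) = 2480 N·s/m, so ζ = c/c_c = 1310/2480 = 0.5283.
ω_d = ω_n√(1 − ζ²) = 3.017 × √(1 − 0.279) = 2.561 rad/s.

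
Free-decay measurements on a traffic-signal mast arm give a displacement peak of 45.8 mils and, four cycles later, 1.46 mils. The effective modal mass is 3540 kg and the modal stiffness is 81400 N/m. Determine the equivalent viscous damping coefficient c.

4610 N·s/m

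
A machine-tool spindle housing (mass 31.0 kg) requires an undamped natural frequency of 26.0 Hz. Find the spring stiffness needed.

ω_n = 2πf_n = 2π × 26.0 = 163.4 rad/s.
k = m·ω_n² = 31.0 × 163.4² = 31.0 × 26690 = 827300 N/m.

827000 N/m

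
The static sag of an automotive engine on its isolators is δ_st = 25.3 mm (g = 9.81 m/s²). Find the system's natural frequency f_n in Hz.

3.13 Hz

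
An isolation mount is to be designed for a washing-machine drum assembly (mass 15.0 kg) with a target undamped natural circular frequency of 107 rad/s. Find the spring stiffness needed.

k = m·ω_n² = 15.0 × 107.0² = 15.0 × 11450 = 171700 N/m.

172000 N/m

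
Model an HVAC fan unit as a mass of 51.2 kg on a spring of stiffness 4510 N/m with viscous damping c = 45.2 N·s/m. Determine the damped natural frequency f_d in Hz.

ω_n = √(k/m) = √(4510/51.2) = 9.385 rad/s.
Critical damping c_c = 2√(k·m) = 2√(4510 × 51.2) = 961.1 N·s/m, so ζ = c/c_c = 45.2/961.1 = 0.04703.
ω_d = ω_n√(1 − ζ²) = 9.385 × √(1 − 0.00221) = 9.375 rad/s.
f_d = ω_d/(2π) = 1.492 Hz.

1.49 Hz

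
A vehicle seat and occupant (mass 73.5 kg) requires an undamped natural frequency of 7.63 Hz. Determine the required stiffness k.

169000 N/m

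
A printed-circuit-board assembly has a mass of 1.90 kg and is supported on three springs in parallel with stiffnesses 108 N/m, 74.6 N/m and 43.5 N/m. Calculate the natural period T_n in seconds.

0.576 s

Parallel springs add: k_eq = 108 + 74.6 + 43.5 = 226.1 N/m.
ω_n = √(k_eq/m) = √(226.1/1.90) = √119.0 = 10.91 rad/s.
T_n = 2π/ω_n = 6.283/10.91 = 0.5760 s.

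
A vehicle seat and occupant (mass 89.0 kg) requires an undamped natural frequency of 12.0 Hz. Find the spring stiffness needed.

506000 N/m

ω_n = 2πf_n = 2π × 12.0 = 75.40 rad/s.
k = m·ω_n² = 89.0 × 75.40² = 89.0 × 5685 = 506000 N/m.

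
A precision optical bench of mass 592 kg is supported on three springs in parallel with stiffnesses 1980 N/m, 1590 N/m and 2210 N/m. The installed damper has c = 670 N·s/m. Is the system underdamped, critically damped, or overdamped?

underdamped

Parallel springs add: k_eq = 1980 + 1590 + 2210 = 5780 N/m.
c_c = 2√(k_eq·m) = 3700 N·s/m; ζ = c/c_c = 670/3700 = 0.181.
Since ζ < 1 the system is underdamped.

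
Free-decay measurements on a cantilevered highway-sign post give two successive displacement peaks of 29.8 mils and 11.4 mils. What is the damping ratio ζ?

0.151

Logarithmic decrement δ = (1/n)·ln(x₀/x_n) = (1/1)·ln(29.8/11.4) = (1/1)·ln(2.614) = 0.9609.
ζ = δ/√(4π² + δ²) = 0.9609/√(39.48 + 0.923) = 0.9609/6.356 = 0.1512.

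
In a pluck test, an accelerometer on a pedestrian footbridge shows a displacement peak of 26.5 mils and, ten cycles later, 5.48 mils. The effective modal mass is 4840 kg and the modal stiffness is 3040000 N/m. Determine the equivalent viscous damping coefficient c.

6080 N·s/m

Logarithmic decrement δ = (1/n)·ln(x₀/x_n) = (1/10)·ln(26.5/5.48) = (1/10)·ln(4.836) = 0.1576.
ζ = δ/√(4π² + δ²) = 0.1576/√(39.48 + 0.0248) = 0.1576/6.285 = 0.02508.
c = ζ · 2√(km) = 0.02508 × 2√(3040000 × 4840) = 0.02508 × 242600 = 6083 N·s/m.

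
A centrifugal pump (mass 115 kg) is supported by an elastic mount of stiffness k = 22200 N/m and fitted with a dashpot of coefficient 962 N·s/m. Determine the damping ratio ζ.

0.301

ω_n = √(k/m) = √(22200/115) = 13.89 rad/s.
Critical damping c_c = 2√(k·m) = 2√(22200 × 115) = 3196 N·s/m, so ζ = c/c_c = 962/3196 = 0.3010.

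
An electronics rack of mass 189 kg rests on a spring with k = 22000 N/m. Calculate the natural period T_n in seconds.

ω_n = √(k/m) = √(22000/189) = √116.4 = 10.79 rad/s.
T_n = 2π/ω_n = 6.283/10.79 = 0.5824 s.

0.582 s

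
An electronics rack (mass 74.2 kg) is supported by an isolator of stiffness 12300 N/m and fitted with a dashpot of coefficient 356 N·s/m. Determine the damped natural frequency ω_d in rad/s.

ω_n = √(k/m) = √(12300/74.2) = 12.88 rad/s.
Critical damping c_c = 2√(k·m) = 2√(12300 × 74.2) = 1911 N·s/m, so ζ = c/c_c = 356/1911 = 0.1863.
ω_d = ω_n√(1 − ζ²) = 12.88 × √(1 − 0.0347) = 12.65 rad/s.

12.6 rad/s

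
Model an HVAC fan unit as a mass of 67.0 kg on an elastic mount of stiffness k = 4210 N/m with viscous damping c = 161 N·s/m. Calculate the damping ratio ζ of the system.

0.152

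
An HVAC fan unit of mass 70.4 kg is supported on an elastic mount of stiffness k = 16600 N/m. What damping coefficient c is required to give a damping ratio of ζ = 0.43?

c_c = 2√(k·m) = 2√(16600 × 70.4) = 2162 N·s/m.
c = ζ·c_c = 0.43 × 2162 = 929.7 N·s/m.

930 N·s/m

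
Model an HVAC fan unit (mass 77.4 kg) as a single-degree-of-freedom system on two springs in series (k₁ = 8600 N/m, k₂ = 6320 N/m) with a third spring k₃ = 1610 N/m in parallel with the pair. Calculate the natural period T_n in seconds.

0.763 s

Series pair: k_s = k₁k₂/(k₁+k₂) = (8600)(6320)/(8600 + 6320) = 3643 N/m. In parallel with k₃: k_eq = 3643 + 1610 = 5253 N/m.
ω_n = √(k_eq/m) = √(5253/77.4) = √67.87 = 8.238 rad/s.
T_n = 2π/ω_n = 6.283/8.238 = 0.7627 s.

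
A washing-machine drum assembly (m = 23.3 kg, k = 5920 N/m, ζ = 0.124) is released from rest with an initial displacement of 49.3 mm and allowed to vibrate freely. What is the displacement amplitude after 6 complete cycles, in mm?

Logarithmic decrement δ = 2πζ/√(1 − ζ²) = 2π × 0.1240/√(1 − 0.0154) = 0.7852.
After n cycles, x_n/x₀ = e^(−nδ), so x_6 = 49.3 × e^(−6 × 0.7852) = 49.3 × 0.008995 = 0.4435 mm.

0.443 mm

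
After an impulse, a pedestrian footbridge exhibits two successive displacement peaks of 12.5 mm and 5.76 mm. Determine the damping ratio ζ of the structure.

Logarithmic decrement δ = (1/n)·ln(x₀/x_n) = (1/1)·ln(12.5/5.76) = (1/1)·ln(2.170) = 0.7748.
ζ = δ/√(4π² + δ²) = 0.7748/√(39.48 + 0.600) = 0.7748/6.331 = 0.1224.

0.122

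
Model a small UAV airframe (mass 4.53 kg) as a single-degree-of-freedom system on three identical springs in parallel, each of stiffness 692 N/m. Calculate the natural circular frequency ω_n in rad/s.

21.4 rad/s

Parallel springs add: k_eq = 3 × 692 = 2076 N/m.
ω_n = √(k_eq/m) = √(2076/4.53) = √458.3 = 21.41 rad/s.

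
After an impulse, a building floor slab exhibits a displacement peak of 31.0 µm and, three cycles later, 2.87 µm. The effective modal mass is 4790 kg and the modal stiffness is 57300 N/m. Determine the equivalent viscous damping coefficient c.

Logarithmic decrement δ = (1/n)·ln(x₀/x_n) = (1/3)·ln(31.0/2.87) = (1/3)·ln(10.80) = 0.7932.
ζ = δ/√(4π² + δ²) = 0.7932/√(39.48 + 0.629) = 0.7932/6.333 = 0.1253.
c = ζ · 2√(km) = 0.1253 × 2√(57300 × 4790) = 0.1253 × 33130 = 4150 N·s/m.

4150 N·s/m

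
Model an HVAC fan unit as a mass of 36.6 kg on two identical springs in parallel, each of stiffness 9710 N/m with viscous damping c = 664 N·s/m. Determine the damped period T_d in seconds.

0.297 s

Parallel springs add: k_eq = 2 × 9710 = 19420 N/m.
ω_n = √(k_eq/m) = √(19420/36.6) = 23.03 rad/s.
Critical damping c_c = 2√(k_eq·m) = 2√(19420 × 36.6) = 1686 N·s/m, so ζ = c/c_c = 664/1686 = 0.3938.
ω_d = ω_n√(1 − ζ²) = 23.03 × √(1 − 0.155) = 21.17 rad/s.
T_d = 2π/ω_d = 0.2967 s.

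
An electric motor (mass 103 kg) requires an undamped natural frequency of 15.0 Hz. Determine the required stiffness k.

ω_n = 2πf_n = 2π × 15.0 = 94.25 rad/s.
k = m·ω_n² = 103 × 94.25² = 103 × 8883 = 914900 N/m.

915000 N/m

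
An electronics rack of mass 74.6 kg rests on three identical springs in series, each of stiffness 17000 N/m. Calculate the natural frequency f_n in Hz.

Series springs: 1/k_eq = 3/17000, so k_eq = 17000/3 = 5667 N/m.
ω_n = √(k_eq/m) = √(5667/74.6) = √75.96 = 8.716 rad/s.
f_n = ω_n/(2π) = 8.716/6.283 = 1.387 Hz.

1.39 Hz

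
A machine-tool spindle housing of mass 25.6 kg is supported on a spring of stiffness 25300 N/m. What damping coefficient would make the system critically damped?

c_c = 2√(k·m) = 2√(25300 × 25.6) = 2 × 804.8 = 1610 N·s/m.

1610 N·s/m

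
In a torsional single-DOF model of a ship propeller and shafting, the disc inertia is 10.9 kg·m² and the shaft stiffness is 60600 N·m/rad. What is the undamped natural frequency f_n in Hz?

11.9 Hz

ω_n = √(k_t/J) = √(60600/10.9) = √5560 = 74.56 rad/s.
f_n = ω_n/(2π) = 74.56/6.283 = 11.87 Hz.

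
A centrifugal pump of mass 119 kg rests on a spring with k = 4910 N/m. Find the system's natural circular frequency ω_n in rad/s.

6.42 rad/s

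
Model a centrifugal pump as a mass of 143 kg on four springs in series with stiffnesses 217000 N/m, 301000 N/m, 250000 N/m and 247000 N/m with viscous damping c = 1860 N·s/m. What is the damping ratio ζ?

Series springs: 1/k_eq = 1/217000 + 1/301000 + 1/250000 + 1/247000 = 1.598×10^-5, so k_eq = 62580 N/m.
ω_n = √(k_eq/m) = √(62580/143) = 20.92 rad/s.
Critical damping c_c = 2√(k_eq·m) = 2√(62580 × 143) = 5983 N·s/m, so ζ = c/c_c = 1860/5983 = 0.3109.

0.311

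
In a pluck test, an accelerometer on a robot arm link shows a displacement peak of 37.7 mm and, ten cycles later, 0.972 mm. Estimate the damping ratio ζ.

0.0581

Logarithmic decrement δ = (1/n)·ln(x₀/x_n) = (1/10)·ln(37.7/0.972) = (1/10)·ln(38.79) = 0.3658.
ζ = δ/√(4π² + δ²) = 0.3658/√(39.48 + 0.134) = 0.3658/6.294 = 0.05812.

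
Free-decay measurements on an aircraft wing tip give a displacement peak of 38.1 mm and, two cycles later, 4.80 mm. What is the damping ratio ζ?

0.163

Logarithmic decrement δ = (1/n)·ln(x₀/x_n) = (1/2)·ln(38.1/4.80) = (1/2)·ln(7.938) = 1.036.
ζ = δ/√(4π² + δ²) = 1.036/√(39.48 + 1.07) = 1.036/6.368 = 0.1627.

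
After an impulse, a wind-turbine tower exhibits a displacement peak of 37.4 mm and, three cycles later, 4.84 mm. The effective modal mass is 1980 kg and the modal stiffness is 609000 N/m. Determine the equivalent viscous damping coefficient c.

Logarithmic decrement δ = (1/n)·ln(x₀/x_n) = (1/3)·ln(37.4/4.84) = (1/3)·ln(7.727) = 0.6816.
ζ = δ/√(4π² + δ²) = 0.6816/√(39.48 + 0.465) = 0.6816/6.320 = 0.1078.
c = ζ · 2√(km) = 0.1078 × 2√(609000 × 1980) = 0.1078 × 69450 = 7490 N·s/m.

7490 N·s/m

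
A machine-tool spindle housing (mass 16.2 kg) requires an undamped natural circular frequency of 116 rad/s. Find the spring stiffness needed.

218000 N/m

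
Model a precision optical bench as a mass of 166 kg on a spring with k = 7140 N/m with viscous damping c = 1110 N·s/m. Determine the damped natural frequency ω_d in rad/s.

5.64 rad/s

ω_n = √(k/m) = √(7140/166) = 6.558 rad/s.
Critical damping c_c = 2√(k·m) = 2√(7140 × 166) = 2177 N·s/m, so ζ = c/c_c = 1110/2177 = 0.5098.
ω_d = ω_n√(1 − ζ²) = 6.558 × √(1 − 0.260) = 5.642 rad/s.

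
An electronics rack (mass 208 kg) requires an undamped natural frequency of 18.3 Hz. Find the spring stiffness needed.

ω_n = 2πf_n = 2π × 18.3 = 115.0 rad/s.
k = m·ω_n² = 208 × 115.0² = 208 × 13220 = 2750000 N/m.

2750000 N/m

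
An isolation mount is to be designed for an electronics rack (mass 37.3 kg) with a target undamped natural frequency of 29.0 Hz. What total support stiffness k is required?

1240000 N/m

ω_n = 2πf_n = 2π × 29.0 = 182.2 rad/s.
k = m·ω_n² = 37.3 × 182.2² = 37.3 × 33200 = 1238000 N/m.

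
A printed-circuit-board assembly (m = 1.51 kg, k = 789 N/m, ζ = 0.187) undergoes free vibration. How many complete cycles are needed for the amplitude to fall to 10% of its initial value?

2 cycles

Logarithmic decrement δ = 2πζ/√(1 − ζ²) = 2π × 0.1870/√(1 − 0.0350) = 1.196.
x_n/x₀ = e^(−nδ) ≤ 0.1; take ln: n ≥ ln(1/0.1)/δ = 2.303/1.196 = 1.925.
So 2 complete cycles are required.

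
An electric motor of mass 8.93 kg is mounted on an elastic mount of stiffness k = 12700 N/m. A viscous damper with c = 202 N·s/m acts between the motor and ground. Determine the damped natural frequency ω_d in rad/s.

36.0 rad/s

ω_n = √(k/m) = √(12700/8.93) = 37.71 rad/s.
Critical damping c_c = 2√(k·m) = 2√(12700 × 8.93) = 673.5 N·s/m, so ζ = c/c_c = 202/673.5 = 0.2999.
ω_d = ω_n√(1 − ζ²) = 37.71 × √(1 − 0.0899) = 35.98 rad/s.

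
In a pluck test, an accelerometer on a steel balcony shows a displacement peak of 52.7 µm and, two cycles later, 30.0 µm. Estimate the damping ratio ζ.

Logarithmic decrement δ = (1/n)·ln(x₀/x_n) = (1/2)·ln(52.7/30.0) = (1/2)·ln(1.757) = 0.2817.
ζ = δ/√(4π² + δ²) = 0.2817/√(39.48 + 0.0794) = 0.2817/6.289 = 0.04479.

0.0448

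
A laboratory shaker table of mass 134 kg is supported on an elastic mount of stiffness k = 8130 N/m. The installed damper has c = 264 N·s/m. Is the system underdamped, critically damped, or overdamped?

underdamped

c_c = 2√(k·m) = 2088 N·s/m; ζ = c/c_c = 264/2088 = 0.126.
Since ζ < 1 the system is underdamped.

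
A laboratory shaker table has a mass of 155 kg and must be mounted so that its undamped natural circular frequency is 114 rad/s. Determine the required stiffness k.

k = m·ω_n² = 155 × 114.0² = 155 × 13000 = 2014000 N/m.

2010000 N/m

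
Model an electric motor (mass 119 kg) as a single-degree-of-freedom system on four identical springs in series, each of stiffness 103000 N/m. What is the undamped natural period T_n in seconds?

Series springs: 1/k_eq = 4/103000, so k_eq = 103000/4 = 25750 N/m.
ω_n = √(k_eq/m) = √(25750/119) = √216.4 = 14.71 rad/s.
T_n = 2π/ω_n = 6.283/14.71 = 0.4271 s.

0.427 s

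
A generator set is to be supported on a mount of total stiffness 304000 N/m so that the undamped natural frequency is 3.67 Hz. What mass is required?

ω_n = 2πf_n = 2π × 3.67 = 23.06 rad/s.
m = k/ω_n² = 304000/23.06² = 304000/531.7 = 571.7 kg.

572 kg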